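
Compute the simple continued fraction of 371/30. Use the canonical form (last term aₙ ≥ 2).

371 = 12×30 + 11
30 = 2×11 + 8
11 = 1×8 + 3
8 = 2×3 + 2
3 = 1×2 + 1
2 = 2×1 + 0  (stop)
So 371/30 = [12; 2, 1, 2, 1, 2].

[12; 2, 1, 2, 1, 2]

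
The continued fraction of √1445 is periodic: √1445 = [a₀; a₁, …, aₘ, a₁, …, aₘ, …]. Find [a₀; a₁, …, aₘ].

[38; 76]

a₀ = ⌊√1445⌋ = 38.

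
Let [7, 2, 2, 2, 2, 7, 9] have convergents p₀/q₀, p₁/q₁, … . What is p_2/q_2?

37/5

Using pₖ = aₖpₖ₋₁ + pₖ₋₂, qₖ = aₖqₖ₋₁ + qₖ₋₂ (with p₋₁=1, p₋₂=0, q₋₁=0, q₋₂=1):
  k=0: a=7, p=7, q=1
  k=1: a=2, p=15, q=2
  k=2: a=2, p=37, q=5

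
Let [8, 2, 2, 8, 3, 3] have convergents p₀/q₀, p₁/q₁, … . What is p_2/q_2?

Using pₖ = aₖpₖ₋₁ + pₖ₋₂, qₖ = aₖqₖ₋₁ + qₖ₋₂ (with p₋₁=1, p₋₂=0, q₋₁=0, q₋₂=1):
  k=0: a=8, p=8, q=1
  k=1: a=2, p=17, q=2
  k=2: a=2, p=42, q=5

42/5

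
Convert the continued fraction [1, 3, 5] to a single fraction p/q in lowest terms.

Using pₖ = aₖpₖ₋₁ + pₖ₋₂ and qₖ = aₖqₖ₋₁ + qₖ₋₂:
  k=0: a=1, p=1, q=1
  k=1: a=3, p=4, q=3
  k=2: a=5, p=21, q=16

21/16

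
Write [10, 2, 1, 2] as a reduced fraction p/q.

83/8

Fold from the inside: start with 2/1.
  1 + 1/2 = 3/2
  2 + 2/3 = 8/3
  10 + 3/8 = 83/8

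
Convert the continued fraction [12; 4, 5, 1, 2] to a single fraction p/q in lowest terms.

Using pₖ = aₖpₖ₋₁ + pₖ₋₂ and qₖ = aₖqₖ₋₁ + qₖ₋₂:
  k=0: a=12, p=12, q=1
  k=1: a=4, p=49, q=4
  k=2: a=5, p=257, q=21
  k=3: a=1, p=306, q=25
  k=4: a=2, p=869, q=71

869/71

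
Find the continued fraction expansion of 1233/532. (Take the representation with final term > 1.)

[2; 3, 6, 1, 3, 6]

1233 = 2*532 + 169
532 = 3*169 + 25
169 = 6*25 + 19
25 = 1*19 + 6
19 = 3*6 + 1
6 = 6*1 + 0  (stop)
So 1233/532 = [2; 3, 6, 1, 3, 6].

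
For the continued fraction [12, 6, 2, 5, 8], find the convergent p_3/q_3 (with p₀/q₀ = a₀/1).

Using pₖ = aₖpₖ₋₁ + pₖ₋₂, qₖ = aₖqₖ₋₁ + qₖ₋₂ (with p₋₁=1, p₋₂=0, q₋₁=0, q₋₂=1):
  k=0: a=12, p=12, q=1
  k=1: a=6, p=73, q=6
  k=2: a=2, p=158, q=13
  k=3: a=5, p=863, q=71

863/71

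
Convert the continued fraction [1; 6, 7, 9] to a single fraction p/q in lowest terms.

Using pₖ = aₖpₖ₋₁ + pₖ₋₂ and qₖ = aₖqₖ₋₁ + qₖ₋₂:
  k=0: a=1, p=1, q=1
  k=1: a=6, p=7, q=6
  k=2: a=7, p=50, q=43
  k=3: a=9, p=457, q=393

457/393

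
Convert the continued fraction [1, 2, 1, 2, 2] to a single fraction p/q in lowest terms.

Using pₖ = aₖpₖ₋₁ + pₖ₋₂ and qₖ = aₖqₖ₋₁ + qₖ₋₂:
  k=0: a=1, p=1, q=1
  k=1: a=2, p=3, q=2
  k=2: a=1, p=4, q=3
  k=3: a=2, p=11, q=8
  k=4: a=2, p=26, q=19

26/19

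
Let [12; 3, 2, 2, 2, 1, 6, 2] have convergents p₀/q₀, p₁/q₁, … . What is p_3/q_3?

209/17

Using pₖ = aₖpₖ₋₁ + pₖ₋₂, qₖ = aₖqₖ₋₁ + qₖ₋₂ (with p₋₁=1, p₋₂=0, q₋₁=0, q₋₂=1):
  k=0: a=12, p=12, q=1
  k=1: a=3, p=37, q=3
  k=2: a=2, p=86, q=7
  k=3: a=2, p=209, q=17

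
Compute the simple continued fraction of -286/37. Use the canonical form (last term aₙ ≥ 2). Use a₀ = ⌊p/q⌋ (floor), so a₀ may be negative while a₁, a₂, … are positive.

-286 = -8·37 + 10
37 = 3·10 + 7
10 = 1·7 + 3
7 = 2·3 + 1
3 = 3·1 + 0  (stop)
So -286/37 = [-8; 3, 1, 2, 3].

[-8; 3, 1, 2, 3]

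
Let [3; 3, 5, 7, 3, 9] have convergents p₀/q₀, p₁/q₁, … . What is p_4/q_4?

Using pₖ = aₖpₖ₋₁ + pₖ₋₂, qₖ = aₖqₖ₋₁ + qₖ₋₂ (with p₋₁=1, p₋₂=0, q₋₁=0, q₋₂=1):
  k=0: a=3, p=3, q=1
  k=1: a=3, p=10, q=3
  k=2: a=5, p=53, q=16
  k=3: a=7, p=381, q=115
  k=4: a=3, p=1196, q=361

1196/361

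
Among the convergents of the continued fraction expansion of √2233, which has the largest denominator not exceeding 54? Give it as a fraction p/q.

2410/51

√2233 = [47; 3, 1, 12, 1, 3, 94, …] (period length 6).
Convergents:
  p_0/q_0 = 47/1
  p_1/q_1 = 142/3
  p_2/q_2 = 189/4
  p_3/q_3 = 2410/51
  p_4/q_4 = 2599/55
q_3 = 51 ≤ 54 < 55 = q_4, so the answer is 2410/51.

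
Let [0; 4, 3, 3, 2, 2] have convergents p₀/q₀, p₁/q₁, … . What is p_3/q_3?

10/43

Using pₖ = aₖpₖ₋₁ + pₖ₋₂, qₖ = aₖqₖ₋₁ + qₖ₋₂ (with p₋₁=1, p₋₂=0, q₋₁=0, q₋₂=1):
  k=0: a=0, p=0, q=1
  k=1: a=4, p=1, q=4
  k=2: a=3, p=3, q=13
  k=3: a=3, p=10, q=43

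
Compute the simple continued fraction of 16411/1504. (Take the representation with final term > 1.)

[10; 1, 10, 3, 4, 10]

16411 = 10*1504 + 1371
1504 = 1*1371 + 133
1371 = 10*133 + 41
133 = 3*41 + 10
41 = 4*10 + 1
10 = 10*1 + 0  (stop)
So 16411/1504 = [10; 1, 10, 3, 4, 10].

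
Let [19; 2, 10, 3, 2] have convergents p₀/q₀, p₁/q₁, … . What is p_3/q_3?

Using pₖ = aₖpₖ₋₁ + pₖ₋₂, qₖ = aₖqₖ₋₁ + qₖ₋₂ (with p₋₁=1, p₋₂=0, q₋₁=0, q₋₂=1):
  k=0: a=19, p=19, q=1
  k=1: a=2, p=39, q=2
  k=2: a=10, p=409, q=21
  k=3: a=3, p=1266, q=65

1266/65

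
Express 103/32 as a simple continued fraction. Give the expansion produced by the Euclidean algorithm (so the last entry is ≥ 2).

[3; 4, 1, 1, 3]

103 = 3*32 + 7
32 = 4*7 + 4
7 = 1*4 + 3
4 = 1*3 + 1
3 = 3*1 + 0  (stop)
So 103/32 = [3; 4, 1, 1, 3].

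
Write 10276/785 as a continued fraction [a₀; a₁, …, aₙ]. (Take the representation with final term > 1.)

10276 = 13*785 + 71
785 = 11*71 + 4
71 = 17*4 + 3
4 = 1*3 + 1
3 = 3*1 + 0  (stop)
So 10276/785 = [13; 11, 17, 1, 3].

[13; 11, 17, 1, 3]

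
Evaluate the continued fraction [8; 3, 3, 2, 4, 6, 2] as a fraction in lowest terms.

Fold from the inside: start with 2/1.
  6 + 1/2 = 13/2
  4 + 2/13 = 54/13
  2 + 13/54 = 121/54
  3 + 54/121 = 417/121
  3 + 121/417 = 1372/417
  8 + 417/1372 = 11393/1372

11393/1372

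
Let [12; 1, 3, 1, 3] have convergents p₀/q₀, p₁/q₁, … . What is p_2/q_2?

Using pₖ = aₖpₖ₋₁ + pₖ₋₂, qₖ = aₖqₖ₋₁ + qₖ₋₂ (with p₋₁=1, p₋₂=0, q₋₁=0, q₋₂=1):
  k=0: a=12, p=12, q=1
  k=1: a=1, p=13, q=1
  k=2: a=3, p=51, q=4

51/4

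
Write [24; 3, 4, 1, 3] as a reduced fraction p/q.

1483/61

Fold from the inside: start with 3/1.
  1 + 1/3 = 4/3
  4 + 3/4 = 19/4
  3 + 4/19 = 61/19
  24 + 19/61 = 1483/61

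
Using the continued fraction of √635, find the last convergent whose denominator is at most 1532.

√635 = [25; 5, 50, …] (period length 2).
Convergents:
  p_0/q_0 = 25/1
  p_1/q_1 = 126/5
  p_2/q_2 = 6325/251
  p_3/q_3 = 31751/1260
  p_4/q_4 = 1593875/63251
q_3 = 1260 ≤ 1532 < 63251 = q_4, so the answer is 31751/1260.

31751/1260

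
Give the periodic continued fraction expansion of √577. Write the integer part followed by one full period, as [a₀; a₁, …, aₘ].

a₀ = ⌊√577⌋ = 24.
With m₀=0, d₀=1 and mₖ₊₁ = dₖaₖ − mₖ, dₖ₊₁ = (n − mₖ₊₁²)/dₖ, aₖ₊₁ = ⌊(a₀+mₖ₊₁)/dₖ₊₁⌋:
  k=1: m=24, d=1, a=48
d=1 and a=2a₀=48 at k=1, so the next step gives (m, d) = (24, 1) again — its k=1 value — and the period has length 1.

[24; 48]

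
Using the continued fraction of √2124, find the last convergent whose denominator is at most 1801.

√2124 = [46; 11, 1, 1, 22, 1, 1, 11, 92, …] (period length 8).
Convergents:
  p_0/q_0 = 46/1
  p_1/q_1 = 507/11
  p_2/q_2 = 553/12
  p_3/q_3 = 1060/23
  p_4/q_4 = 23873/518
  p_5/q_5 = 24933/541
  p_6/q_6 = 48806/1059
  p_7/q_7 = 561799/12190
q_6 = 1059 ≤ 1801 < 12190 = q_7, so the answer is 48806/1059.

48806/1059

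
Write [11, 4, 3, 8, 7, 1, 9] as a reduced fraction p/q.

Using pₖ = aₖpₖ₋₁ + pₖ₋₂ and qₖ = aₖqₖ₋₁ + qₖ₋₂:
  k=0: a=11, p=11, q=1
  k=1: a=4, p=45, q=4
  k=2: a=3, p=146, q=13
  k=3: a=8, p=1213, q=108
  k=4: a=7, p=8637, q=769
  k=5: a=1, p=9850, q=877
  k=6: a=9, p=97287, q=8662

97287/8662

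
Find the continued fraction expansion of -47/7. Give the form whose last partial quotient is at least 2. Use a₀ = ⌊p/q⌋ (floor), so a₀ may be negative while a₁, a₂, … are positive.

[-7; 3, 2]

-47 = -7·7 + 2
7 = 3·2 + 1
2 = 2·1 + 0  (stop)
So -47/7 = [-7; 3, 2].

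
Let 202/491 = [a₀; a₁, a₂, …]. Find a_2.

2

202 = 0·491 + 202   →  a_0 = 0
491 = 2·202 + 87   →  a_1 = 2
202 = 2·87 + 28   →  a_2 = 2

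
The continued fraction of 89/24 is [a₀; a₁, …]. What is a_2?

2

89 = 3·24 + 17   →  a_0 = 3
24 = 1·17 + 7   →  a_1 = 1
17 = 2·7 + 3   →  a_2 = 2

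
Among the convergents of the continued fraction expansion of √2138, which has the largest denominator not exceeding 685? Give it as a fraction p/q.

√2138 = [46; 4, 5, 5, 4, 92, …] (period length 5).
Convergents:
  p_0/q_0 = 46/1
  p_1/q_1 = 185/4
  p_2/q_2 = 971/21
  p_3/q_3 = 5040/109
  p_4/q_4 = 21131/457
  p_5/q_5 = 1949092/42153
q_4 = 457 ≤ 685 < 42153 = q_5, so the answer is 21131/457.

21131/457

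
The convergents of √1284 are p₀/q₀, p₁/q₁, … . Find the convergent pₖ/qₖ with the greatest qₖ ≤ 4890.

92449/2580

√1284 = [35; 1, 4, 1, 70, …] (period length 4).
Convergents:
  p_0/q_0 = 35/1
  p_1/q_1 = 36/1
  p_2/q_2 = 179/5
  p_3/q_3 = 215/6
  p_4/q_4 = 15229/425
  p_5/q_5 = 15444/431
  p_6/q_6 = 77005/2149
  p_7/q_7 = 92449/2580
  p_8/q_8 = 6548435/182749
q_7 = 2580 ≤ 4890 < 182749 = q_8, so the answer is 92449/2580.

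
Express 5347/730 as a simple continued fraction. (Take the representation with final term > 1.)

5347 = 7×730 + 237
730 = 3×237 + 19
237 = 12×19 + 9
19 = 2×9 + 1
9 = 9×1 + 0  (stop)
So 5347/730 = [7; 3, 12, 2, 9].

[7; 3, 12, 2, 9]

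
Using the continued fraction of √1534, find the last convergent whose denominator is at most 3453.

110449/2820

√1534 = [39; 6, 78, …] (period length 2).
Convergents:
  p_0/q_0 = 39/1
  p_1/q_1 = 235/6
  p_2/q_2 = 18369/469
  p_3/q_3 = 110449/2820
  p_4/q_4 = 8633391/220429
q_3 = 2820 ≤ 3453 < 220429 = q_4, so the answer is 110449/2820.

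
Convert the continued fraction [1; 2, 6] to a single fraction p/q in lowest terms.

19/13

Fold from the inside: start with 6/1.
  2 + 1/6 = 13/6
  1 + 6/13 = 19/13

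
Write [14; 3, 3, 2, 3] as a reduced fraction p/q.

1130/79

Using pₖ = aₖpₖ₋₁ + pₖ₋₂ and qₖ = aₖqₖ₋₁ + qₖ₋₂:
  k=0: a=14, p=14, q=1
  k=1: a=3, p=43, q=3
  k=2: a=3, p=143, q=10
  k=3: a=2, p=329, q=23
  k=4: a=3, p=1130, q=79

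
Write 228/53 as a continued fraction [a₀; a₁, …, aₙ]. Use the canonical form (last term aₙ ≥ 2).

228 = 4×53 + 16
53 = 3×16 + 5
16 = 3×5 + 1
5 = 5×1 + 0  (stop)
So 228/53 = [4; 3, 3, 5].

[4; 3, 3, 5]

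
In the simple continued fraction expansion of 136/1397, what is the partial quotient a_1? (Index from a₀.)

10

136 = 0·1397 + 136   →  a_0 = 0
1397 = 10·136 + 37   →  a_1 = 10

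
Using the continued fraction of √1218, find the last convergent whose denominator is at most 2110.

24395/699

√1218 = [34; 1, 8, 1, 68, …] (period length 4).
Convergents:
  p_0/q_0 = 34/1
  p_1/q_1 = 35/1
  p_2/q_2 = 314/9
  p_3/q_3 = 349/10
  p_4/q_4 = 24046/689
  p_5/q_5 = 24395/699
  p_6/q_6 = 219206/6281
q_5 = 699 ≤ 2110 < 6281 = q_6, so the answer is 24395/699.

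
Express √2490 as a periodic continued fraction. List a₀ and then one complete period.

a₀ = ⌊√2490⌋ = 49.
With m₀=0, d₀=1 and mₖ₊₁ = dₖaₖ − mₖ, dₖ₊₁ = (n − mₖ₊₁²)/dₖ, aₖ₊₁ = ⌊(a₀+mₖ₊₁)/dₖ₊₁⌋:
  k=1: m=49, d=89, a=1
  k=2: m=40, d=10, a=8
  k=3: m=40, d=89, a=1
  k=4: m=49, d=1, a=98
d=1 and a=2a₀=98 at k=4, so the next step gives (m, d) = (49, 89) again — its k=1 value — and the period has length 4.

[49; 1, 8, 1, 98]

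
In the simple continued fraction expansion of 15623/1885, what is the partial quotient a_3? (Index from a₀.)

8

15623 = 8·1885 + 543   →  a_0 = 8
1885 = 3·543 + 256   →  a_1 = 3
543 = 2·256 + 31   →  a_2 = 2
256 = 8·31 + 8   →  a_3 = 8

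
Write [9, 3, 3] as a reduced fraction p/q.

Fold from the inside: start with 3/1.
  3 + 1/3 = 10/3
  9 + 3/10 = 93/10

93/10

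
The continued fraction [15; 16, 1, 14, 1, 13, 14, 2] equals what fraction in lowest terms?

1657624/110075

Fold from the inside: start with 2/1.
  14 + 1/2 = 29/2
  13 + 2/29 = 379/29
  1 + 29/379 = 408/379
  14 + 379/408 = 6091/408
  1 + 408/6091 = 6499/6091
  16 + 6091/6499 = 110075/6499
  15 + 6499/110075 = 1657624/110075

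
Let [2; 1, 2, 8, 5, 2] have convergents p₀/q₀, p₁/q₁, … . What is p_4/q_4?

Using pₖ = aₖpₖ₋₁ + pₖ₋₂, qₖ = aₖqₖ₋₁ + qₖ₋₂ (with p₋₁=1, p₋₂=0, q₋₁=0, q₋₂=1):
  k=0: a=2, p=2, q=1
  k=1: a=1, p=3, q=1
  k=2: a=2, p=8, q=3
  k=3: a=8, p=67, q=25
  k=4: a=5, p=343, q=128

343/128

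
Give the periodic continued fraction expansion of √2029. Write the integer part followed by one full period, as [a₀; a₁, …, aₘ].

a₀ = ⌊√2029⌋ = 45.
With m₀=0, d₀=1 and mₖ₊₁ = dₖaₖ − mₖ, dₖ₊₁ = (n − mₖ₊₁²)/dₖ, aₖ₊₁ = ⌊(a₀+mₖ₊₁)/dₖ₊₁⌋:
  k=1: m=45, d=4, a=22
  k=2: m=43, d=45, a=1
  k=3: m=2, d=45, a=1
  k=4: m=43, d=4, a=22
  k=5: m=45, d=1, a=90
d=1 and a=2a₀=90 at k=5, so the next step gives (m, d) = (45, 4) again — its k=1 value — and the period has length 5.

[45; 22, 1, 1, 22, 90]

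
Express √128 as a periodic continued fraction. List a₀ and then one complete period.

[11; 3, 5, 3, 22]

a₀ = ⌊√128⌋ = 11.
With m₀=0, d₀=1 and mₖ₊₁ = dₖaₖ − mₖ, dₖ₊₁ = (n − mₖ₊₁²)/dₖ, aₖ₊₁ = ⌊(a₀+mₖ₊₁)/dₖ₊₁⌋:
  k=1: m=11, d=7, a=3
  k=2: m=10, d=4, a=5
  k=3: m=10, d=7, a=3
  k=4: m=11, d=1, a=22
d=1 and a=2a₀=22 at k=4, so the next step gives (m, d) = (11, 7) again — its k=1 value — and the period has length 4.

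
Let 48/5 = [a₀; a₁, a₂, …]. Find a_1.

1

48 = 9·5 + 3   →  a_0 = 9
5 = 1·3 + 2   →  a_1 = 1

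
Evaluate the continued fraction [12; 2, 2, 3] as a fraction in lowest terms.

Using pₖ = aₖpₖ₋₁ + pₖ₋₂ and qₖ = aₖqₖ₋₁ + qₖ₋₂:
  k=0: a=12, p=12, q=1
  k=1: a=2, p=25, q=2
  k=2: a=2, p=62, q=5
  k=3: a=3, p=211, q=17

211/17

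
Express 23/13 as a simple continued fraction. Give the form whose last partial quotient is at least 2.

[1; 1, 3, 3]

23 = 1·13 + 10
13 = 1·10 + 3
10 = 3·3 + 1
3 = 3·1 + 0  (stop)
So 23/13 = [1; 1, 3, 3].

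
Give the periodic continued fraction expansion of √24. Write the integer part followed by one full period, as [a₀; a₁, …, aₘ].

[4; 1, 8]

a₀ = ⌊√24⌋ = 4.
With m₀=0, d₀=1 and mₖ₊₁ = dₖaₖ − mₖ, dₖ₊₁ = (n − mₖ₊₁²)/dₖ, aₖ₊₁ = ⌊(a₀+mₖ₊₁)/dₖ₊₁⌋:
  k=1: m=4, d=8, a=1
  k=2: m=4, d=1, a=8
d=1 and a=2a₀=8 at k=2, so the next step gives (m, d) = (4, 8) again — its k=1 value — and the period has length 2.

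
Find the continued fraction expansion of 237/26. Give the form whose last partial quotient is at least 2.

[9; 8, 1, 2]

237 = 9·26 + 3
26 = 8·3 + 2
3 = 1·2 + 1
2 = 2·1 + 0  (stop)
So 237/26 = [9; 8, 1, 2].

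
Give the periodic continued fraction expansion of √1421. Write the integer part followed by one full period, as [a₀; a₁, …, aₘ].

[37; 1, 2, 3, 2, 3, 2, 1, 74]

a₀ = ⌊√1421⌋ = 37.
With m₀=0, d₀=1 and mₖ₊₁ = dₖaₖ − mₖ, dₖ₊₁ = (n − mₖ₊₁²)/dₖ, aₖ₊₁ = ⌊(a₀+mₖ₊₁)/dₖ₊₁⌋:
  k=1: m=37, d=52, a=1
  k=2: m=15, d=23, a=2
  k=3: m=31, d=20, a=3
  k=4: m=29, d=29, a=2
  k=5: m=29, d=20, a=3
  k=6: m=31, d=23, a=2
  k=7: m=15, d=52, a=1
  k=8: m=37, d=1, a=74
d=1 and a=2a₀=74 at k=8, so the next step gives (m, d) = (37, 52) again — its k=1 value — and the period has length 8.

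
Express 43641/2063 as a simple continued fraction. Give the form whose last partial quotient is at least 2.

[21; 6, 2, 19, 2, 1, 2]

43641 = 21·2063 + 318
2063 = 6·318 + 155
318 = 2·155 + 8
155 = 19·8 + 3
8 = 2·3 + 2
3 = 1·2 + 1
2 = 2·1 + 0  (stop)
So 43641/2063 = [21; 6, 2, 19, 2, 1, 2].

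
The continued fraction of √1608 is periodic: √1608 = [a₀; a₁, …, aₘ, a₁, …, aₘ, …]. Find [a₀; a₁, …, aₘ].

[40; 10, 80]

a₀ = ⌊√1608⌋ = 40.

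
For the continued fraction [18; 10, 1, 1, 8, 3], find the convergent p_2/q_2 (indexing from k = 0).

Using pₖ = aₖpₖ₋₁ + pₖ₋₂, qₖ = aₖqₖ₋₁ + qₖ₋₂ (with p₋₁=1, p₋₂=0, q₋₁=0, q₋₂=1):
  k=0: a=18, p=18, q=1
  k=1: a=10, p=181, q=10
  k=2: a=1, p=199, q=11

199/11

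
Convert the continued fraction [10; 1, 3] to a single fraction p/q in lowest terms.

43/4

Using pₖ = aₖpₖ₋₁ + pₖ₋₂ and qₖ = aₖqₖ₋₁ + qₖ₋₂:
  k=0: a=10, p=10, q=1
  k=1: a=1, p=11, q=1
  k=2: a=3, p=43, q=4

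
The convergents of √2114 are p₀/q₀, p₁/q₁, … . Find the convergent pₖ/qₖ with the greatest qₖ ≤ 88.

2115/46

√2114 = [45; 1, 44, 1, 90, …] (period length 4).
Convergents:
  p_0/q_0 = 45/1
  p_1/q_1 = 46/1
  p_2/q_2 = 2069/45
  p_3/q_3 = 2115/46
  p_4/q_4 = 192419/4185
q_3 = 46 ≤ 88 < 4185 = q_4, so the answer is 2115/46.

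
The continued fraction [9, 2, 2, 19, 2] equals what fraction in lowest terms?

Using pₖ = aₖpₖ₋₁ + pₖ₋₂ and qₖ = aₖqₖ₋₁ + qₖ₋₂:
  k=0: a=9, p=9, q=1
  k=1: a=2, p=19, q=2
  k=2: a=2, p=47, q=5
  k=3: a=19, p=912, q=97
  k=4: a=2, p=1871, q=199

1871/199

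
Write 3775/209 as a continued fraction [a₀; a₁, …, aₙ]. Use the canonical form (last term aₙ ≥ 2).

3775 = 18·209 + 13
209 = 16·13 + 1
13 = 13·1 + 0  (stop)
So 3775/209 = [18; 16, 13].

[18; 16, 13]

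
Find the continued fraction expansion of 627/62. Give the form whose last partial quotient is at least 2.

627 = 10*62 + 7
62 = 8*7 + 6
7 = 1*6 + 1
6 = 6*1 + 0  (stop)
So 627/62 = [10; 8, 1, 6].

[10; 8, 1, 6]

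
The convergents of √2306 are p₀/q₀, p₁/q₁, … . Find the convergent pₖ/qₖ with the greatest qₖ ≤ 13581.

221328/4609

√2306 = [48; 48, 96, …] (period length 2).
Convergents:
  p_0/q_0 = 48/1
  p_1/q_1 = 2305/48
  p_2/q_2 = 221328/4609
  p_3/q_3 = 10626049/221280
q_2 = 4609 ≤ 13581 < 221280 = q_3, so the answer is 221328/4609.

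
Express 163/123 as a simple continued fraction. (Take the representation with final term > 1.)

[1; 3, 13, 3]

163 = 1*123 + 40
123 = 3*40 + 3
40 = 13*3 + 1
3 = 3*1 + 0  (stop)
So 163/123 = [1; 3, 13, 3].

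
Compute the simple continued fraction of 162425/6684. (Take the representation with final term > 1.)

162425 = 24*6684 + 2009
6684 = 3*2009 + 657
2009 = 3*657 + 38
657 = 17*38 + 11
38 = 3*11 + 5
11 = 2*5 + 1
5 = 5*1 + 0  (stop)
So 162425/6684 = [24; 3, 3, 17, 3, 2, 5].

[24; 3, 3, 17, 3, 2, 5]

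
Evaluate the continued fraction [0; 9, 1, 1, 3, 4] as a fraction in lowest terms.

Fold from the inside: start with 4/1.
  3 + 1/4 = 13/4
  1 + 4/13 = 17/13
  1 + 13/17 = 30/17
  9 + 17/30 = 287/30
  0 + 30/287 = 30/287

30/287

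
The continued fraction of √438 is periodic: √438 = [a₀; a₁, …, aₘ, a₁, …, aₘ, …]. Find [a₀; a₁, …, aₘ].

[20; 1, 12, 1, 40]

a₀ = ⌊√438⌋ = 20.
With m₀=0, d₀=1 and mₖ₊₁ = dₖaₖ − mₖ, dₖ₊₁ = (n − mₖ₊₁²)/dₖ, aₖ₊₁ = ⌊(a₀+mₖ₊₁)/dₖ₊₁⌋:
  k=1: m=20, d=38, a=1
  k=2: m=18, d=3, a=12
  k=3: m=18, d=38, a=1
  k=4: m=20, d=1, a=40
d=1 and a=2a₀=40 at k=4, so the next step gives (m, d) = (20, 38) again — its k=1 value — and the period has length 4.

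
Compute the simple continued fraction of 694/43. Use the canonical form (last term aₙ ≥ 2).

694 = 16*43 + 6
43 = 7*6 + 1
6 = 6*1 + 0  (stop)
So 694/43 = [16; 7, 6].

[16; 7, 6]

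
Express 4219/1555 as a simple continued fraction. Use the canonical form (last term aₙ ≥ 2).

[2; 1, 2, 2, 18, 12]

4219 = 2*1555 + 1109
1555 = 1*1109 + 446
1109 = 2*446 + 217
446 = 2*217 + 12
217 = 18*12 + 1
12 = 12*1 + 0  (stop)
So 4219/1555 = [2; 1, 2, 2, 18, 12].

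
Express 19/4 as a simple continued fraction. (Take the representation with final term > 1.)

[4; 1, 3]

19 = 4×4 + 3
4 = 1×3 + 1
3 = 3×1 + 0  (stop)
So 19/4 = [4; 1, 3].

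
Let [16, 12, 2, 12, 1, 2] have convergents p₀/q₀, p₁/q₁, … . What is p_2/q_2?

402/25

Using pₖ = aₖpₖ₋₁ + pₖ₋₂, qₖ = aₖqₖ₋₁ + qₖ₋₂ (with p₋₁=1, p₋₂=0, q₋₁=0, q₋₂=1):
  k=0: a=16, p=16, q=1
  k=1: a=12, p=193, q=12
  k=2: a=2, p=402, q=25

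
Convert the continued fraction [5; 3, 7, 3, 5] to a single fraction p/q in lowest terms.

1952/367

Using pₖ = aₖpₖ₋₁ + pₖ₋₂ and qₖ = aₖqₖ₋₁ + qₖ₋₂:
  k=0: a=5, p=5, q=1
  k=1: a=3, p=16, q=3
  k=2: a=7, p=117, q=22
  k=3: a=3, p=367, q=69
  k=4: a=5, p=1952, q=367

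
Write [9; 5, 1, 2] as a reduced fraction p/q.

156/17

Using pₖ = aₖpₖ₋₁ + pₖ₋₂ and qₖ = aₖqₖ₋₁ + qₖ₋₂:
  k=0: a=9, p=9, q=1
  k=1: a=5, p=46, q=5
  k=2: a=1, p=55, q=6
  k=3: a=2, p=156, q=17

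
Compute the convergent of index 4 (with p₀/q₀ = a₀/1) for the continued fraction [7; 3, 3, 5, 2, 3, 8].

847/116

Using pₖ = aₖpₖ₋₁ + pₖ₋₂, qₖ = aₖqₖ₋₁ + qₖ₋₂ (with p₋₁=1, p₋₂=0, q₋₁=0, q₋₂=1):
  k=0: a=7, p=7, q=1
  k=1: a=3, p=22, q=3
  k=2: a=3, p=73, q=10
  k=3: a=5, p=387, q=53
  k=4: a=2, p=847, q=116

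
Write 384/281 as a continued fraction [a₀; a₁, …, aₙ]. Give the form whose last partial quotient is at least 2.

[1; 2, 1, 2, 1, 2, 9]

384 = 1*281 + 103
281 = 2*103 + 75
103 = 1*75 + 28
75 = 2*28 + 19
28 = 1*19 + 9
19 = 2*9 + 1
9 = 9*1 + 0  (stop)
So 384/281 = [1; 2, 1, 2, 1, 2, 9].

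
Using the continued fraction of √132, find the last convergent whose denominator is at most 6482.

48599/4230

√132 = [11; 2, 22, …] (period length 2).
Convergents:
  p_0/q_0 = 11/1
  p_1/q_1 = 23/2
  p_2/q_2 = 517/45
  p_3/q_3 = 1057/92
  p_4/q_4 = 23771/2069
  p_5/q_5 = 48599/4230
  p_6/q_6 = 1092949/95129
q_5 = 4230 ≤ 6482 < 95129 = q_6, so the answer is 48599/4230.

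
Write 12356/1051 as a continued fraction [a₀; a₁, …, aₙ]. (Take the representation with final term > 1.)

[11; 1, 3, 9, 2, 13]

12356 = 11*1051 + 795
1051 = 1*795 + 256
795 = 3*256 + 27
256 = 9*27 + 13
27 = 2*13 + 1
13 = 13*1 + 0  (stop)
So 12356/1051 = [11; 1, 3, 9, 2, 13].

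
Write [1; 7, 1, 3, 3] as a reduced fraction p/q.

114/101

Using pₖ = aₖpₖ₋₁ + pₖ₋₂ and qₖ = aₖqₖ₋₁ + qₖ₋₂:
  k=0: a=1, p=1, q=1
  k=1: a=7, p=8, q=7
  k=2: a=1, p=9, q=8
  k=3: a=3, p=35, q=31
  k=4: a=3, p=114, q=101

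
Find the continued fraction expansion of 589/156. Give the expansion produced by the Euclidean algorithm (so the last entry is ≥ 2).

589 = 3·156 + 121
156 = 1·121 + 35
121 = 3·35 + 16
35 = 2·16 + 3
16 = 5·3 + 1
3 = 3·1 + 0  (stop)
So 589/156 = [3; 1, 3, 2, 5, 3].

[3; 1, 3, 2, 5, 3]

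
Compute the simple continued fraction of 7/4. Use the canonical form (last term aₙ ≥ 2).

[1; 1, 3]

7 = 1×4 + 3
4 = 1×3 + 1
3 = 3×1 + 0  (stop)
So 7/4 = [1; 1, 3].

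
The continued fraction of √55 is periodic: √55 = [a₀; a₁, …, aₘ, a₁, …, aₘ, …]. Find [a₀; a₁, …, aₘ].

[7; 2, 2, 2, 14]

a₀ = ⌊√55⌋ = 7.
With m₀=0, d₀=1 and mₖ₊₁ = dₖaₖ − mₖ, dₖ₊₁ = (n − mₖ₊₁²)/dₖ, aₖ₊₁ = ⌊(a₀+mₖ₊₁)/dₖ₊₁⌋:
  k=1: m=7, d=6, a=2
  k=2: m=5, d=5, a=2
  k=3: m=5, d=6, a=2
  k=4: m=7, d=1, a=14
d=1 and a=2a₀=14 at k=4, so the next step gives (m, d) = (7, 6) again — its k=1 value — and the period has length 4.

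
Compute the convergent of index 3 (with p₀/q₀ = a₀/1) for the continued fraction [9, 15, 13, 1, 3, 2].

1913/211

Using pₖ = aₖpₖ₋₁ + pₖ₋₂, qₖ = aₖqₖ₋₁ + qₖ₋₂ (with p₋₁=1, p₋₂=0, q₋₁=0, q₋₂=1):
  k=0: a=9, p=9, q=1
  k=1: a=15, p=136, q=15
  k=2: a=13, p=1777, q=196
  k=3: a=1, p=1913, q=211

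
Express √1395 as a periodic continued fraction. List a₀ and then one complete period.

[37; 2, 1, 6, 8, 6, 1, 2, 74]

a₀ = ⌊√1395⌋ = 37.
With m₀=0, d₀=1 and mₖ₊₁ = dₖaₖ − mₖ, dₖ₊₁ = (n − mₖ₊₁²)/dₖ, aₖ₊₁ = ⌊(a₀+mₖ₊₁)/dₖ₊₁⌋:
  k=1: m=37, d=26, a=2
  k=2: m=15, d=45, a=1
  k=3: m=30, d=11, a=6
  k=4: m=36, d=9, a=8
  k=5: m=36, d=11, a=6
  k=6: m=30, d=45, a=1
  k=7: m=15, d=26, a=2
  k=8: m=37, d=1, a=74
d=1 and a=2a₀=74 at k=8, so the next step gives (m, d) = (37, 26) again — its k=1 value — and the period has length 8.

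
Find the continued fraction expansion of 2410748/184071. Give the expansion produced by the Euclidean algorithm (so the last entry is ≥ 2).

[13; 10, 3, 16, 12, 2, 14]

2410748 = 13*184071 + 17825
184071 = 10*17825 + 5821
17825 = 3*5821 + 362
5821 = 16*362 + 29
362 = 12*29 + 14
29 = 2*14 + 1
14 = 14*1 + 0  (stop)
So 2410748/184071 = [13; 10, 3, 16, 12, 2, 14].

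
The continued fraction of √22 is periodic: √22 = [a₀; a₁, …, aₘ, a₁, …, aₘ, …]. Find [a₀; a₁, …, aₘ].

a₀ = ⌊√22⌋ = 4.
With m₀=0, d₀=1 and mₖ₊₁ = dₖaₖ − mₖ, dₖ₊₁ = (n − mₖ₊₁²)/dₖ, aₖ₊₁ = ⌊(a₀+mₖ₊₁)/dₖ₊₁⌋:
  k=1: m=4, d=6, a=1
  k=2: m=2, d=3, a=2
  k=3: m=4, d=2, a=4
  k=4: m=4, d=3, a=2
  k=5: m=2, d=6, a=1
  k=6: m=4, d=1, a=8
d=1 and a=2a₀=8 at k=6, so the next step gives (m, d) = (4, 6) again — its k=1 value — and the period has length 6.

[4; 1, 2, 4, 2, 1, 8]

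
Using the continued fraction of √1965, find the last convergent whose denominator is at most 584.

√1965 = [44; 3, 21, 1, 4, 1, 21, 3, 88, …] (period length 8).
Convergents:
  p_0/q_0 = 44/1
  p_1/q_1 = 133/3
  p_2/q_2 = 2837/64
  p_3/q_3 = 2970/67
  p_4/q_4 = 14717/332
  p_5/q_5 = 17687/399
  p_6/q_6 = 386144/8711
q_5 = 399 ≤ 584 < 8711 = q_6, so the answer is 17687/399.

17687/399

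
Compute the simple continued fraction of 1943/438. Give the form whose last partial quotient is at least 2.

1943 = 4*438 + 191
438 = 2*191 + 56
191 = 3*56 + 23
56 = 2*23 + 10
23 = 2*10 + 3
10 = 3*3 + 1
3 = 3*1 + 0  (stop)
So 1943/438 = [4; 2, 3, 2, 2, 3, 3].

[4; 2, 3, 2, 2, 3, 3]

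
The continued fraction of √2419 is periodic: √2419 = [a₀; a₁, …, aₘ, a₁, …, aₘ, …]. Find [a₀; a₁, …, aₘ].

[49; 5, 2, 5, 98]

a₀ = ⌊√2419⌋ = 49.
With m₀=0, d₀=1 and mₖ₊₁ = dₖaₖ − mₖ, dₖ₊₁ = (n − mₖ₊₁²)/dₖ, aₖ₊₁ = ⌊(a₀+mₖ₊₁)/dₖ₊₁⌋:
  k=1: m=49, d=18, a=5
  k=2: m=41, d=41, a=2
  k=3: m=41, d=18, a=5
  k=4: m=49, d=1, a=98
d=1 and a=2a₀=98 at k=4, so the next step gives (m, d) = (49, 18) again — its k=1 value — and the period has length 4.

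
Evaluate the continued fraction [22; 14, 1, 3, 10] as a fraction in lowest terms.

13351/605

Using pₖ = aₖpₖ₋₁ + pₖ₋₂ and qₖ = aₖqₖ₋₁ + qₖ₋₂:
  k=0: a=22, p=22, q=1
  k=1: a=14, p=309, q=14
  k=2: a=1, p=331, q=15
  k=3: a=3, p=1302, q=59
  k=4: a=10, p=13351, q=605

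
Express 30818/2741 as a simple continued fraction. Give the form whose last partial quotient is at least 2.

30818 = 11×2741 + 667
2741 = 4×667 + 73
667 = 9×73 + 10
73 = 7×10 + 3
10 = 3×3 + 1
3 = 3×1 + 0  (stop)
So 30818/2741 = [11; 4, 9, 7, 3, 3].

[11; 4, 9, 7, 3, 3]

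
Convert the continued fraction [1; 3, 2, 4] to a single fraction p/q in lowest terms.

Fold from the inside: start with 4/1.
  2 + 1/4 = 9/4
  3 + 4/9 = 31/9
  1 + 9/31 = 40/31

40/31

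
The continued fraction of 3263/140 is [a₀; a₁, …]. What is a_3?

1

3263 = 23·140 + 43   →  a_0 = 23
140 = 3·43 + 11   →  a_1 = 3
43 = 3·11 + 10   →  a_2 = 3
11 = 1·10 + 1   →  a_3 = 1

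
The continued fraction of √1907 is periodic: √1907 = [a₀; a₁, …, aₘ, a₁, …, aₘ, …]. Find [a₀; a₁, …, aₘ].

[43; 1, 2, 43, 2, 1, 86]

a₀ = ⌊√1907⌋ = 43.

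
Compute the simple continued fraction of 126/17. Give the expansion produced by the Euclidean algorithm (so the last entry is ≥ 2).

126 = 7×17 + 7
17 = 2×7 + 3
7 = 2×3 + 1
3 = 3×1 + 0  (stop)
So 126/17 = [7; 2, 2, 3].

[7; 2, 2, 3]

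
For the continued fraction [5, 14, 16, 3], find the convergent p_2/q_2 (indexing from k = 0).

1141/225

Using pₖ = aₖpₖ₋₁ + pₖ₋₂, qₖ = aₖqₖ₋₁ + qₖ₋₂ (with p₋₁=1, p₋₂=0, q₋₁=0, q₋₂=1):
  k=0: a=5, p=5, q=1
  k=1: a=14, p=71, q=14
  k=2: a=16, p=1141, q=225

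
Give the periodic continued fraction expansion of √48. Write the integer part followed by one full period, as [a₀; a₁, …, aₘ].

[6; 1, 12]

a₀ = ⌊√48⌋ = 6.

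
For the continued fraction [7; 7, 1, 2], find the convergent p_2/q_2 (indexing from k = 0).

57/8

Using pₖ = aₖpₖ₋₁ + pₖ₋₂, qₖ = aₖqₖ₋₁ + qₖ₋₂ (with p₋₁=1, p₋₂=0, q₋₁=0, q₋₂=1):
  k=0: a=7, p=7, q=1
  k=1: a=7, p=50, q=7
  k=2: a=1, p=57, q=8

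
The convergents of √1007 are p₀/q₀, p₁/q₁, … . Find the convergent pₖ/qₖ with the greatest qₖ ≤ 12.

√1007 = [31; 1, 2, 1, 2, 1, 62, …] (period length 6).
Convergents:
  p_0/q_0 = 31/1
  p_1/q_1 = 32/1
  p_2/q_2 = 95/3
  p_3/q_3 = 127/4
  p_4/q_4 = 349/11
  p_5/q_5 = 476/15
q_4 = 11 ≤ 12 < 15 = q_5, so the answer is 349/11.

349/11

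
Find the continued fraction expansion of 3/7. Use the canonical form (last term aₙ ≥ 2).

3 = 0×7 + 3
7 = 2×3 + 1
3 = 3×1 + 0  (stop)
So 3/7 = [0; 2, 3].

[0; 2, 3]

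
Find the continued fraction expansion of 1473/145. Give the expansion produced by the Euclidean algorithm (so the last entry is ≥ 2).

[10; 6, 3, 3, 2]

1473 = 10·145 + 23
145 = 6·23 + 7
23 = 3·7 + 2
7 = 3·2 + 1
2 = 2·1 + 0  (stop)
So 1473/145 = [10; 6, 3, 3, 2].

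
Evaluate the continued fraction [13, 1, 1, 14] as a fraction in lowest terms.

392/29

Using pₖ = aₖpₖ₋₁ + pₖ₋₂ and qₖ = aₖqₖ₋₁ + qₖ₋₂:
  k=0: a=13, p=13, q=1
  k=1: a=1, p=14, q=1
  k=2: a=1, p=27, q=2
  k=3: a=14, p=392, q=29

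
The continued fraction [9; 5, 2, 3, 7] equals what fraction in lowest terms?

Fold from the inside: start with 7/1.
  3 + 1/7 = 22/7
  2 + 7/22 = 51/22
  5 + 22/51 = 277/51
  9 + 51/277 = 2544/277

2544/277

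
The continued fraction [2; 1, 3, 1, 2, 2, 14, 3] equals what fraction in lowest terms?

4073/1461

Using pₖ = aₖpₖ₋₁ + pₖ₋₂ and qₖ = aₖqₖ₋₁ + qₖ₋₂:
  k=0: a=2, p=2, q=1
  k=1: a=1, p=3, q=1
  k=2: a=3, p=11, q=4
  k=3: a=1, p=14, q=5
  k=4: a=2, p=39, q=14
  k=5: a=2, p=92, q=33
  k=6: a=14, p=1327, q=476
  k=7: a=3, p=4073, q=1461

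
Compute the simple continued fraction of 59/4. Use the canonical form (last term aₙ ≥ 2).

59 = 14·4 + 3
4 = 1·3 + 1
3 = 3·1 + 0  (stop)
So 59/4 = [14; 1, 3].

[14; 1, 3]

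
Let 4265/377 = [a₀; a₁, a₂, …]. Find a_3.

7

4265 = 11·377 + 118   →  a_0 = 11
377 = 3·118 + 23   →  a_1 = 3
118 = 5·23 + 3   →  a_2 = 5
23 = 7·3 + 2   →  a_3 = 7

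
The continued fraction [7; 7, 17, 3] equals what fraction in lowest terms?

Using pₖ = aₖpₖ₋₁ + pₖ₋₂ and qₖ = aₖqₖ₋₁ + qₖ₋₂:
  k=0: a=7, p=7, q=1
  k=1: a=7, p=50, q=7
  k=2: a=17, p=857, q=120
  k=3: a=3, p=2621, q=367

2621/367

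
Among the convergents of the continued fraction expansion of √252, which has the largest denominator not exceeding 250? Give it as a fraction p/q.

3921/247

√252 = [15; 1, 6, 1, 30, …] (period length 4).
Convergents:
  p_0/q_0 = 15/1
  p_1/q_1 = 16/1
  p_2/q_2 = 111/7
  p_3/q_3 = 127/8
  p_4/q_4 = 3921/247
  p_5/q_5 = 4048/255
q_4 = 247 ≤ 250 < 255 = q_5, so the answer is 3921/247.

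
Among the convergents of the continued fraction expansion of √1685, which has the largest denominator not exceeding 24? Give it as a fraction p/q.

862/21

√1685 = [41; 20, 1, 1, 20, 82, …] (period length 5).
Convergents:
  p_0/q_0 = 41/1
  p_1/q_1 = 821/20
  p_2/q_2 = 862/21
  p_3/q_3 = 1683/41
q_2 = 21 ≤ 24 < 41 = q_3, so the answer is 862/21.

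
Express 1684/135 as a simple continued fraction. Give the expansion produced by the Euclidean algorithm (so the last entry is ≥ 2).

1684 = 12×135 + 64
135 = 2×64 + 7
64 = 9×7 + 1
7 = 7×1 + 0  (stop)
So 1684/135 = [12; 2, 9, 7].

[12; 2, 9, 7]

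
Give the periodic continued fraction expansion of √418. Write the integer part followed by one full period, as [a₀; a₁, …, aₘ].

a₀ = ⌊√418⌋ = 20.
With m₀=0, d₀=1 and mₖ₊₁ = dₖaₖ − mₖ, dₖ₊₁ = (n − mₖ₊₁²)/dₖ, aₖ₊₁ = ⌊(a₀+mₖ₊₁)/dₖ₊₁⌋:
  k=1: m=20, d=18, a=2
  k=2: m=16, d=9, a=4
  k=3: m=20, d=2, a=20
  k=4: m=20, d=9, a=4
  k=5: m=16, d=18, a=2
  k=6: m=20, d=1, a=40
d=1 and a=2a₀=40 at k=6, so the next step gives (m, d) = (20, 18) again — its k=1 value — and the period has length 6.

[20; 2, 4, 20, 4, 2, 40]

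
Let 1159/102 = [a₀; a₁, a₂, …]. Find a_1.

2

1159 = 11·102 + 37   →  a_0 = 11
102 = 2·37 + 28   →  a_1 = 2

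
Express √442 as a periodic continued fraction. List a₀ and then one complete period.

[21; 42]

a₀ = ⌊√442⌋ = 21.
With m₀=0, d₀=1 and mₖ₊₁ = dₖaₖ − mₖ, dₖ₊₁ = (n − mₖ₊₁²)/dₖ, aₖ₊₁ = ⌊(a₀+mₖ₊₁)/dₖ₊₁⌋:
  k=1: m=21, d=1, a=42
d=1 and a=2a₀=42 at k=1, so the next step gives (m, d) = (21, 1) again — its k=1 value — and the period has length 1.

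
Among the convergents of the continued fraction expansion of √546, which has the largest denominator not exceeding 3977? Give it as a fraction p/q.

65707/2812

√546 = [23; 2, 1, 2, 1, 2, 46, …] (period length 6).
Convergents:
  p_0/q_0 = 23/1
  p_1/q_1 = 47/2
  p_2/q_2 = 70/3
  p_3/q_3 = 187/8
  p_4/q_4 = 257/11
  p_5/q_5 = 701/30
  p_6/q_6 = 32503/1391
  p_7/q_7 = 65707/2812
  p_8/q_8 = 98210/4203
q_7 = 2812 ≤ 3977 < 4203 = q_8, so the answer is 65707/2812.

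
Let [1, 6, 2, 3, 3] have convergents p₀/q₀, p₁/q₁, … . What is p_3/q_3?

52/45

Using pₖ = aₖpₖ₋₁ + pₖ₋₂, qₖ = aₖqₖ₋₁ + qₖ₋₂ (with p₋₁=1, p₋₂=0, q₋₁=0, q₋₂=1):
  k=0: a=1, p=1, q=1
  k=1: a=6, p=7, q=6
  k=2: a=2, p=15, q=13
  k=3: a=3, p=52, q=45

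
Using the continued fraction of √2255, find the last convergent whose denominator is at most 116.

√2255 = [47; 2, 18, 2, 94, …] (period length 4).
Convergents:
  p_0/q_0 = 47/1
  p_1/q_1 = 95/2
  p_2/q_2 = 1757/37
  p_3/q_3 = 3609/76
  p_4/q_4 = 341003/7181
q_3 = 76 ≤ 116 < 7181 = q_4, so the answer is 3609/76.

3609/76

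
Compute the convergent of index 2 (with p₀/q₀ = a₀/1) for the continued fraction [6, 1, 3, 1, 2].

Using pₖ = aₖpₖ₋₁ + pₖ₋₂, qₖ = aₖqₖ₋₁ + qₖ₋₂ (with p₋₁=1, p₋₂=0, q₋₁=0, q₋₂=1):
  k=0: a=6, p=6, q=1
  k=1: a=1, p=7, q=1
  k=2: a=3, p=27, q=4

27/4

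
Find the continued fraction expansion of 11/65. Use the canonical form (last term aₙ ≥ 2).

11 = 0*65 + 11
65 = 5*11 + 10
11 = 1*10 + 1
10 = 10*1 + 0  (stop)
So 11/65 = [0; 5, 1, 10].

[0; 5, 1, 10]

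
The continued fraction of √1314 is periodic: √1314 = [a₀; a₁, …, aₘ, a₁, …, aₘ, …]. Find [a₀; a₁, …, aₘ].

a₀ = ⌊√1314⌋ = 36.
With m₀=0, d₀=1 and mₖ₊₁ = dₖaₖ − mₖ, dₖ₊₁ = (n − mₖ₊₁²)/dₖ, aₖ₊₁ = ⌊(a₀+mₖ₊₁)/dₖ₊₁⌋:
  k=1: m=36, d=18, a=4
  k=2: m=36, d=1, a=72
d=1 and a=2a₀=72 at k=2, so the next step gives (m, d) = (36, 18) again — its k=1 value — and the period has length 2.

[36; 4, 72]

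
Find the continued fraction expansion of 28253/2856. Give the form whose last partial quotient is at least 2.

28253 = 9×2856 + 2549
2856 = 1×2549 + 307
2549 = 8×307 + 93
307 = 3×93 + 28
93 = 3×28 + 9
28 = 3×9 + 1
9 = 9×1 + 0  (stop)
So 28253/2856 = [9; 1, 8, 3, 3, 3, 9].

[9; 1, 8, 3, 3, 3, 9]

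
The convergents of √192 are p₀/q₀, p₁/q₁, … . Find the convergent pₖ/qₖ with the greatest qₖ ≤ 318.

2702/195

√192 = [13; 1, 5, 1, 26, …] (period length 4).
Convergents:
  p_0/q_0 = 13/1
  p_1/q_1 = 14/1
  p_2/q_2 = 83/6
  p_3/q_3 = 97/7
  p_4/q_4 = 2605/188
  p_5/q_5 = 2702/195
  p_6/q_6 = 16115/1163
q_5 = 195 ≤ 318 < 1163 = q_6, so the answer is 2702/195.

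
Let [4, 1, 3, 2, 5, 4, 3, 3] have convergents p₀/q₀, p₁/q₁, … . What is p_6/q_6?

Using pₖ = aₖpₖ₋₁ + pₖ₋₂, qₖ = aₖqₖ₋₁ + qₖ₋₂ (with p₋₁=1, p₋₂=0, q₋₁=0, q₋₂=1):
  k=0: a=4, p=4, q=1
  k=1: a=1, p=5, q=1
  k=2: a=3, p=19, q=4
  k=3: a=2, p=43, q=9
  k=4: a=5, p=234, q=49
  k=5: a=4, p=979, q=205
  k=6: a=3, p=3171, q=664

3171/664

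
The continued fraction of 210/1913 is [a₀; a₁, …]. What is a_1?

9

210 = 0·1913 + 210   →  a_0 = 0
1913 = 9·210 + 23   →  a_1 = 9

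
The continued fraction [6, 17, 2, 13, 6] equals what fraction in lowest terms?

Using pₖ = aₖpₖ₋₁ + pₖ₋₂ and qₖ = aₖqₖ₋₁ + qₖ₋₂:
  k=0: a=6, p=6, q=1
  k=1: a=17, p=103, q=17
  k=2: a=2, p=212, q=35
  k=3: a=13, p=2859, q=472
  k=4: a=6, p=17366, q=2867

17366/2867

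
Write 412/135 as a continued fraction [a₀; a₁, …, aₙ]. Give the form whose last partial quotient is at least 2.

[3; 19, 3, 2]

412 = 3·135 + 7
135 = 19·7 + 2
7 = 3·2 + 1
2 = 2·1 + 0  (stop)
So 412/135 = [3; 19, 3, 2].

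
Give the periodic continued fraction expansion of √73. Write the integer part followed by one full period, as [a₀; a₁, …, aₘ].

[8; 1, 1, 5, 5, 1, 1, 16]

a₀ = ⌊√73⌋ = 8.
With m₀=0, d₀=1 and mₖ₊₁ = dₖaₖ − mₖ, dₖ₊₁ = (n − mₖ₊₁²)/dₖ, aₖ₊₁ = ⌊(a₀+mₖ₊₁)/dₖ₊₁⌋:
  k=1: m=8, d=9, a=1
  k=2: m=1, d=8, a=1
  k=3: m=7, d=3, a=5
  k=4: m=8, d=3, a=5
  k=5: m=7, d=8, a=1
  k=6: m=1, d=9, a=1
  k=7: m=8, d=1, a=16
d=1 and a=2a₀=16 at k=7, so the next step gives (m, d) = (8, 9) again — its k=1 value — and the period has length 7.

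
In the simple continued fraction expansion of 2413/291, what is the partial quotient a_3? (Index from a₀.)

2413 = 8·291 + 85   →  a_0 = 8
291 = 3·85 + 36   →  a_1 = 3
85 = 2·36 + 13   →  a_2 = 2
36 = 2·13 + 10   →  a_3 = 2

2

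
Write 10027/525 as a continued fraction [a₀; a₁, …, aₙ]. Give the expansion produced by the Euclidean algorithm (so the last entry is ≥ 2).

[19; 10, 10, 2, 2]

10027 = 19·525 + 52
525 = 10·52 + 5
52 = 10·5 + 2
5 = 2·2 + 1
2 = 2·1 + 0  (stop)
So 10027/525 = [19; 10, 10, 2, 2].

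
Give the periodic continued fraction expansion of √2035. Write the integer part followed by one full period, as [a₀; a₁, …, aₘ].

[45; 9, 90]

a₀ = ⌊√2035⌋ = 45.
With m₀=0, d₀=1 and mₖ₊₁ = dₖaₖ − mₖ, dₖ₊₁ = (n − mₖ₊₁²)/dₖ, aₖ₊₁ = ⌊(a₀+mₖ₊₁)/dₖ₊₁⌋:
  k=1: m=45, d=10, a=9
  k=2: m=45, d=1, a=90
d=1 and a=2a₀=90 at k=2, so the next step gives (m, d) = (45, 10) again — its k=1 value — and the period has length 2.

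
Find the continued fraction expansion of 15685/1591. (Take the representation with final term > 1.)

[9; 1, 6, 14, 16]

15685 = 9·1591 + 1366
1591 = 1·1366 + 225
1366 = 6·225 + 16
225 = 14·16 + 1
16 = 16·1 + 0  (stop)
So 15685/1591 = [9; 1, 6, 14, 16].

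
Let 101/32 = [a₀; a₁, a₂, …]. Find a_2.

101 = 3·32 + 5   →  a_0 = 3
32 = 6·5 + 2   →  a_1 = 6
5 = 2·2 + 1   →  a_2 = 2

2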